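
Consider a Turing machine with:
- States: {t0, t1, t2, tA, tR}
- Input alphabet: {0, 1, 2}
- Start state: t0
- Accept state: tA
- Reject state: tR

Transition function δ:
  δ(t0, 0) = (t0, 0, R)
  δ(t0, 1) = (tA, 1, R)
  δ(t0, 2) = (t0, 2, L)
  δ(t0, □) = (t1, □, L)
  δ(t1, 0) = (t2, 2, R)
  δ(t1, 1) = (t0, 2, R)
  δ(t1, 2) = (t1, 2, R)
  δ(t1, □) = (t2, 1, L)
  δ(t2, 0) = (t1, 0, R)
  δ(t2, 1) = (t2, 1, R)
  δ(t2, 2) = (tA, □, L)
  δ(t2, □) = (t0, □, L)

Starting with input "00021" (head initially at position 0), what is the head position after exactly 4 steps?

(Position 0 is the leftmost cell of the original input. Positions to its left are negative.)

Execution trace (head position shown):
Step 0: [t0]00021  (head at position 0)
Step 1: move right → 0[t0]0021  (head at position 1)
Step 2: move right → 00[t0]021  (head at position 2)
Step 3: move right → 000[t0]21  (head at position 3)
Step 4: move left → 00[t0]021  (head at position 2)

After 4 steps, the head is at position 2.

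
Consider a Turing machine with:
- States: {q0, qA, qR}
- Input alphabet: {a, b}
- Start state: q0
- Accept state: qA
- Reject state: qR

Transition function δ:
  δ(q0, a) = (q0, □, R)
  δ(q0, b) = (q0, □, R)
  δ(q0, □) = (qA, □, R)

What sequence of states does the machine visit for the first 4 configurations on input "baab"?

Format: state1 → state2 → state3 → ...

Execution trace:
Initial: [q0]baab
Step 1: δ(q0, b) = (q0, □, R) → □[q0]aab
Step 2: δ(q0, a) = (q0, □, R) → □□[q0]ab
Step 3: δ(q0, a) = (q0, □, R) → □□□[q0]b

State sequence: q0 → q0 → q0 → q0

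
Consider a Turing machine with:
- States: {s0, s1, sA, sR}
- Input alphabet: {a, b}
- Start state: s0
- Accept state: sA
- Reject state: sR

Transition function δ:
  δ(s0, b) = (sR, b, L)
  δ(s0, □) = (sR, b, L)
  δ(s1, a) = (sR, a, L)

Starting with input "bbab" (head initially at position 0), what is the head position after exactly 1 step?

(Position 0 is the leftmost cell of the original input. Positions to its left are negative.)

Execution trace (head position shown):
Step 0: [s0]bbab  (head at position 0)
Step 1: move left → [sR]□bbab  (head at position -1)

After 1 step, the head is at position -1.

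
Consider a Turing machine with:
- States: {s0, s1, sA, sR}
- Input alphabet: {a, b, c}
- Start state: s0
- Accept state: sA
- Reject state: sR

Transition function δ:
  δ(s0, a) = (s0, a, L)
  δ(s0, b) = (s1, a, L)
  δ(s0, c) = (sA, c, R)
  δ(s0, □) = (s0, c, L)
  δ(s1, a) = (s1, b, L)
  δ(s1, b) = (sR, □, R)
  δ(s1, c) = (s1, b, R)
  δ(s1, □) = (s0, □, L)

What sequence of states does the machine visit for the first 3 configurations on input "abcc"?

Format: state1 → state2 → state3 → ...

Execution trace:
Initial: [s0]abcc
Step 1: δ(s0, a) = (s0, a, L) → [s0]□abcc
Step 2: δ(s0, □) = (s0, c, L) → [s0]□cabcc

State sequence: s0 → s0 → s0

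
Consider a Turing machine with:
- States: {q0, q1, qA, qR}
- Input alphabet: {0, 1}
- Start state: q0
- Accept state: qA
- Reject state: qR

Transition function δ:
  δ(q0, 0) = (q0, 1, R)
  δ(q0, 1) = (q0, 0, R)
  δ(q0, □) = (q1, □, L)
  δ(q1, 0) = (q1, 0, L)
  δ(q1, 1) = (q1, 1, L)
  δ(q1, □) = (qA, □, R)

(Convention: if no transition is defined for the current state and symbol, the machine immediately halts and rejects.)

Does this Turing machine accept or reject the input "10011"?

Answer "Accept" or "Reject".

Execution trace:
Initial: [q0]10011
Step 1: δ(q0, 1) = (q0, 0, R) → 0[q0]0011
Step 2: δ(q0, 0) = (q0, 1, R) → 01[q0]011
Step 3: δ(q0, 0) = (q0, 1, R) → 011[q0]11
Step 4: δ(q0, 1) = (q0, 0, R) → 0110[q0]1
Step 5: δ(q0, 1) = (q0, 0, R) → 01100[q0]□
Step 6: δ(q0, □) = (q1, □, L) → 0110[q1]0□
Step 7: δ(q1, 0) = (q1, 0, L) → 011[q1]00□
Step 8: δ(q1, 0) = (q1, 0, L) → 01[q1]100□
Step 9: δ(q1, 1) = (q1, 1, L) → 0[q1]1100□
Step 10: δ(q1, 1) = (q1, 1, L) → [q1]01100□
Step 11: δ(q1, 0) = (q1, 0, L) → [q1]□01100□
Step 12: δ(q1, □) = (qA, □, R) → □[qA]01100□

The machine reaches the accept state qA and halts.

Answer: Accept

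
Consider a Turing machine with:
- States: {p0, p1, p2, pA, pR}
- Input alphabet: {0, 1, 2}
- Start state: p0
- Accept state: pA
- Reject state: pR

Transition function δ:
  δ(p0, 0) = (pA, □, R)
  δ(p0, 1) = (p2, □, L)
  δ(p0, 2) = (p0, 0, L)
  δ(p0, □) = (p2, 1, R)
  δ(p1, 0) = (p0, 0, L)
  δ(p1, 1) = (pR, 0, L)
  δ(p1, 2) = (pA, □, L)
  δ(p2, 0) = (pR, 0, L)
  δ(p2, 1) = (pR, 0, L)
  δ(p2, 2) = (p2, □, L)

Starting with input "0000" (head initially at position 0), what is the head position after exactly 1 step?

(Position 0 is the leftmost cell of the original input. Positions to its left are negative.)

Execution trace (head position shown):
Step 0: [p0]0000  (head at position 0)
Step 1: move right → □[pA]000  (head at position 1)

After 1 step, the head is at position 1.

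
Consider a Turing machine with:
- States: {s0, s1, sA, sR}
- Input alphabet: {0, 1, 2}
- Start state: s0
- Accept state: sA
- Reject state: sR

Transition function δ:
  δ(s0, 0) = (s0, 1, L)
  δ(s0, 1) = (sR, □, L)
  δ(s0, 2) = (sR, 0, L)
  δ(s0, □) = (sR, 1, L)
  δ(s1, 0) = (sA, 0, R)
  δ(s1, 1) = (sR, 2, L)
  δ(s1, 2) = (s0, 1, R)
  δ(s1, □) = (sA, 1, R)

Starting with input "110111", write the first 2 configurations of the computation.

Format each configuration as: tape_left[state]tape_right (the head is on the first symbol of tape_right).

Transitions applied:
Step 1: δ(s0, 1) = (sR, □, L)

The first 2 configurations are:
[s0]110111 ⊢ [sR]□□10111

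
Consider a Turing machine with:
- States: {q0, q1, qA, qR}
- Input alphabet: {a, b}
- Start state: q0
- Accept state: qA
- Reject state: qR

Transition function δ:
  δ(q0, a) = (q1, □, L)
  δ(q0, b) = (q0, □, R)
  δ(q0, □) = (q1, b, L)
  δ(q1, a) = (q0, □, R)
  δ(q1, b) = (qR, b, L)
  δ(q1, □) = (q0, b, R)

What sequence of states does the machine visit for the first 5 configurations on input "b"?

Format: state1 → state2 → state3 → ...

Execution trace:
Initial: [q0]b
Step 1: δ(q0, b) = (q0, □, R) → □[q0]□
Step 2: δ(q0, □) = (q1, b, L) → [q1]□b
Step 3: δ(q1, □) = (q0, b, R) → b[q0]b
Step 4: δ(q0, b) = (q0, □, R) → b□[q0]□

State sequence: q0 → q0 → q1 → q0 → q0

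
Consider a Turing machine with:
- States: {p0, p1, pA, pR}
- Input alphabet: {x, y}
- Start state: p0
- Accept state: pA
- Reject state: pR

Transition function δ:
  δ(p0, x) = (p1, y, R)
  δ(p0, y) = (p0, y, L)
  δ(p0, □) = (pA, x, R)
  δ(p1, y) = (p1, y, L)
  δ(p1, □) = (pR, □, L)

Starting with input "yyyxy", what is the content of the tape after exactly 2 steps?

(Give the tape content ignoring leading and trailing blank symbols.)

Execution trace:
Initial: [p0]yyyxy
Step 1: δ(p0, y) = (p0, y, L) → [p0]□yyyxy
Step 2: δ(p0, □) = (pA, x, R) → x[pA]yyyxy

The machine reaches the accept state pA and halts.

After 2 steps, the tape (ignoring leading/trailing blanks) is: xyyyxy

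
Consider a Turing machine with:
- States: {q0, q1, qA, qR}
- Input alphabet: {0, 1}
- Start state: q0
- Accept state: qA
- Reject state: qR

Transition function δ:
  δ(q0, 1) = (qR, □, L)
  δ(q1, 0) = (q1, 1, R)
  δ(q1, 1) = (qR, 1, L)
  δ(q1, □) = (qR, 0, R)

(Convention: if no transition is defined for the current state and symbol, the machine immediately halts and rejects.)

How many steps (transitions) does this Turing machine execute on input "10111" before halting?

Execution trace:
Initial: [q0]10111
Step 1: δ(q0, 1) = (qR, □, L) → [qR]□□0111

The machine reaches the reject state qR and halts.

The machine executed 1 step before halting.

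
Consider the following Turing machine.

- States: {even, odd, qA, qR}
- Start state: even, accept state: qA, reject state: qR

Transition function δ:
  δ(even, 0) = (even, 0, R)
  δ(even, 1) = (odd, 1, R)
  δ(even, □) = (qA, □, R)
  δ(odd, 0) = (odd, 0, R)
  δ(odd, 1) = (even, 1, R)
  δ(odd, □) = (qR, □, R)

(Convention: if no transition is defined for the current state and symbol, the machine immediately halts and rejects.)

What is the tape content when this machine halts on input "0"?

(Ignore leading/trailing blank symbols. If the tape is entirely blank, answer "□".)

Execution trace:
Initial: [even]0
Step 1: δ(even, 0) = (even, 0, R) → 0[even]□
Step 2: δ(even, □) = (qA, □, R) → 0□[qA]□

The machine reaches the accept state qA and halts.

Final tape (ignoring leading/trailing blanks): 0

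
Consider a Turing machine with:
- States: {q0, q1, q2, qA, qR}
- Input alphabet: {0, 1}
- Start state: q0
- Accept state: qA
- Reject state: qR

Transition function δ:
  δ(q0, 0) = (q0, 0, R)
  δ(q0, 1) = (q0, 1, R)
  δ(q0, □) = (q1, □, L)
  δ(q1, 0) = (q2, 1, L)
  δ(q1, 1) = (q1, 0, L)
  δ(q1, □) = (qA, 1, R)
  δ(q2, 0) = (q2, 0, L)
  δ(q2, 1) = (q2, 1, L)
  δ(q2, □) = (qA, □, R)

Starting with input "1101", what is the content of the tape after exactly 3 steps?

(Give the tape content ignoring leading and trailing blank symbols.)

Execution trace:
Initial: [q0]1101
Step 1: δ(q0, 1) = (q0, 1, R) → 1[q0]101
Step 2: δ(q0, 1) = (q0, 1, R) → 11[q0]01
Step 3: δ(q0, 0) = (q0, 0, R) → 110[q0]1

After 3 steps, the tape (ignoring leading/trailing blanks) is: 1101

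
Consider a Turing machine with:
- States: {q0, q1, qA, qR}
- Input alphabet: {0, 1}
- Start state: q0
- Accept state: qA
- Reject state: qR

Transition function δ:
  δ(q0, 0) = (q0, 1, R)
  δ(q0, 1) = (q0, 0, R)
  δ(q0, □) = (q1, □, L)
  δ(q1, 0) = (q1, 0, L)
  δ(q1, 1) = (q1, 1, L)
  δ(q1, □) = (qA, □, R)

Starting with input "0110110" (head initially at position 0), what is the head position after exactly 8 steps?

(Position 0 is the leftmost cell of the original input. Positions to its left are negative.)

Execution trace (head position shown):
Step 0: [q0]0110110  (head at position 0)
Step 1: move right → 1[q0]110110  (head at position 1)
Step 2: move right → 10[q0]10110  (head at position 2)
Step 3: move right → 100[q0]0110  (head at position 3)
Step 4: move right → 1001[q0]110  (head at position 4)
Step 5: move right → 10010[q0]10  (head at position 5)
Step 6: move right → 100100[q0]0  (head at position 6)
Step 7: move right → 1001001[q0]□  (head at position 7)
Step 8: move left → 100100[q1]1□  (head at position 6)

After 8 steps, the head is at position 6.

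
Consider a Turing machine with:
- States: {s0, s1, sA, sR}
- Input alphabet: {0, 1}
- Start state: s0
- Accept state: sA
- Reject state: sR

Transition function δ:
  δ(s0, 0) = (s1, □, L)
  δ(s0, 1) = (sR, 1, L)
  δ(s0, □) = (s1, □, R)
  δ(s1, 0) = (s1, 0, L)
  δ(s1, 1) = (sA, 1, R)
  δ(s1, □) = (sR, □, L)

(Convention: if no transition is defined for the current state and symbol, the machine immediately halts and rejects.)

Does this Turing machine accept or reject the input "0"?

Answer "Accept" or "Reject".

Execution trace:
Initial: [s0]0
Step 1: δ(s0, 0) = (s1, □, L) → [s1]□□
Step 2: δ(s1, □) = (sR, □, L) → [sR]□□□

The machine reaches the reject state sR and halts.

Answer: Reject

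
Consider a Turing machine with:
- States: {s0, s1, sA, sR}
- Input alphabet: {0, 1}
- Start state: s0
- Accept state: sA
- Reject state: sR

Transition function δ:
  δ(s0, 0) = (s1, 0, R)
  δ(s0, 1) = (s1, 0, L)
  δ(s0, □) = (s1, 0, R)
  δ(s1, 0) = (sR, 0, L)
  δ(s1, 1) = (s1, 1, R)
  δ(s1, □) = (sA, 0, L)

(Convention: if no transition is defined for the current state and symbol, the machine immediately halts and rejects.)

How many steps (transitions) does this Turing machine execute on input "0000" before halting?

Execution trace:
Initial: [s0]0000
Step 1: δ(s0, 0) = (s1, 0, R) → 0[s1]000
Step 2: δ(s1, 0) = (sR, 0, L) → [sR]0000

The machine reaches the reject state sR and halts.

The machine executed 2 steps before halting.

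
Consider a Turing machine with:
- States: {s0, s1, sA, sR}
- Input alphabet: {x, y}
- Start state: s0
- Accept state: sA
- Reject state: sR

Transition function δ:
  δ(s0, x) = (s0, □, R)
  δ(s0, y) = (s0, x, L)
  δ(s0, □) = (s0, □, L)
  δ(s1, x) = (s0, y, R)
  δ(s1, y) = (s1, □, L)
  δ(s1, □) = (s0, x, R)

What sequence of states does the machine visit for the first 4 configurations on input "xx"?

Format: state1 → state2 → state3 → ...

Execution trace:
Initial: [s0]xx
Step 1: δ(s0, x) = (s0, □, R) → □[s0]x
Step 2: δ(s0, x) = (s0, □, R) → □□[s0]□
Step 3: δ(s0, □) = (s0, □, L) → □[s0]□□

State sequence: s0 → s0 → s0 → s0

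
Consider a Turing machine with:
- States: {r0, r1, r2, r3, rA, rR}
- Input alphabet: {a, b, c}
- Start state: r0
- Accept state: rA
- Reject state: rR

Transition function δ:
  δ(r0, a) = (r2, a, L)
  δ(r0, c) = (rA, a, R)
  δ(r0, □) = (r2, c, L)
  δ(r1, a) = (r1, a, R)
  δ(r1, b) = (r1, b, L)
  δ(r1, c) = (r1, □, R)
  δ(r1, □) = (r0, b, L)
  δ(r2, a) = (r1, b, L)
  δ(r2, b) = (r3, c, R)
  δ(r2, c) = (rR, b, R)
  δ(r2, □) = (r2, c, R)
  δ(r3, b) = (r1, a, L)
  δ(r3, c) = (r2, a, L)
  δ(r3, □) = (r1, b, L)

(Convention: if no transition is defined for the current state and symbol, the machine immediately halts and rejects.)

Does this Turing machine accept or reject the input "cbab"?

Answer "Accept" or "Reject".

Execution trace:
Initial: [r0]cbab
Step 1: δ(r0, c) = (rA, a, R) → a[rA]bab

The machine reaches the accept state rA and halts.

Answer: Accept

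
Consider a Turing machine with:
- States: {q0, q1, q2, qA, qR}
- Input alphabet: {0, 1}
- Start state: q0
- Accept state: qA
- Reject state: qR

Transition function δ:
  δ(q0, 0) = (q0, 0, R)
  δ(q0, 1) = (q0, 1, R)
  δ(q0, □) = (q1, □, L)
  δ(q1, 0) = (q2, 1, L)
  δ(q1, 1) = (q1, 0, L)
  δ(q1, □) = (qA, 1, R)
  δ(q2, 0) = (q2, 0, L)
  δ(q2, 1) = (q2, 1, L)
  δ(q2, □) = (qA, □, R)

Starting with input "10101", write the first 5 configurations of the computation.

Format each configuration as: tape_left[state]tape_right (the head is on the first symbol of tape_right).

Transitions applied:
Step 1: δ(q0, 1) = (q0, 1, R)
Step 2: δ(q0, 0) = (q0, 0, R)
Step 3: δ(q0, 1) = (q0, 1, R)
Step 4: δ(q0, 0) = (q0, 0, R)

The first 5 configurations are:
[q0]10101 ⊢ 1[q0]0101 ⊢ 10[q0]101 ⊢ 101[q0]01 ⊢ 1010[q0]1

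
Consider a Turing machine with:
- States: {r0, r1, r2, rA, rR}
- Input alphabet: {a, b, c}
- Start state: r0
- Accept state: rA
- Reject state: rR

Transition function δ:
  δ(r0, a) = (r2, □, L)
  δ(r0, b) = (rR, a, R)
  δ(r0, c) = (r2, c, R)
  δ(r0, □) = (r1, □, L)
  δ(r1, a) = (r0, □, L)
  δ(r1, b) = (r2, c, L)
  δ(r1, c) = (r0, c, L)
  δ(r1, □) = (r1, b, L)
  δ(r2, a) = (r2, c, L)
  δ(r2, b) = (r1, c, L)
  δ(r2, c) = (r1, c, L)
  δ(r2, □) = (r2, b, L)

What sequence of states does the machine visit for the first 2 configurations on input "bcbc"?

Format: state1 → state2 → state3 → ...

Execution trace:
Initial: [r0]bcbc
Step 1: δ(r0, b) = (rR, a, R) → a[rR]cbc

The machine reaches the reject state rR and halts.

State sequence: r0 → rR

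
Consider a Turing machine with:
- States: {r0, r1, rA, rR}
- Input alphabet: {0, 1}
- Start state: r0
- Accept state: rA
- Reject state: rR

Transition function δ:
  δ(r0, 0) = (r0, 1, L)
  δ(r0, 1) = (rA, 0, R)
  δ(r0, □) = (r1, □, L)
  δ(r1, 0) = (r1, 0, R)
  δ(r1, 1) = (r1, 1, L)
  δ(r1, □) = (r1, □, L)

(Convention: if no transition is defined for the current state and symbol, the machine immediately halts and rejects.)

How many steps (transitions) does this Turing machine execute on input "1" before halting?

Execution trace:
Initial: [r0]1
Step 1: δ(r0, 1) = (rA, 0, R) → 0[rA]□

The machine reaches the accept state rA and halts.

The machine executed 1 step before halting.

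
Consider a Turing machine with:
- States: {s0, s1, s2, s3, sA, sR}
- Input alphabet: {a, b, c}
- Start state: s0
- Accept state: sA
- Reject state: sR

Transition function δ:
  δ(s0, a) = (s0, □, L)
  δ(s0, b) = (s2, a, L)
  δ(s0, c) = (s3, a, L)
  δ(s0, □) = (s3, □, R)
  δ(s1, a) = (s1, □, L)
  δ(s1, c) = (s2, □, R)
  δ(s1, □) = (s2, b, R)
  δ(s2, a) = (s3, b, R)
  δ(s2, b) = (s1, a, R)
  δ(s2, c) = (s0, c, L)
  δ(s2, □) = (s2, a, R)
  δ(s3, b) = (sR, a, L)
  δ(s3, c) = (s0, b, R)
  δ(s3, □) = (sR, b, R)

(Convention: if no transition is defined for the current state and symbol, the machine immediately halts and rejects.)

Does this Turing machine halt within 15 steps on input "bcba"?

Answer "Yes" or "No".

Execution trace:
Initial: [s0]bcba
Step 1: δ(s0, b) = (s2, a, L) → [s2]□acba
Step 2: δ(s2, □) = (s2, a, R) → a[s2]acba
Step 3: δ(s2, a) = (s3, b, R) → ab[s3]cba
Step 4: δ(s3, c) = (s0, b, R) → abb[s0]ba
Step 5: δ(s0, b) = (s2, a, L) → ab[s2]baa
Step 6: δ(s2, b) = (s1, a, R) → aba[s1]aa
Step 7: δ(s1, a) = (s1, □, L) → ab[s1]a□a
Step 8: δ(s1, a) = (s1, □, L) → a[s1]b□□a

No transition is defined for δ(s1, b). By convention the machine halts and rejects.
The machine halted after 8 steps (within the 15-step bound).

Answer: Yes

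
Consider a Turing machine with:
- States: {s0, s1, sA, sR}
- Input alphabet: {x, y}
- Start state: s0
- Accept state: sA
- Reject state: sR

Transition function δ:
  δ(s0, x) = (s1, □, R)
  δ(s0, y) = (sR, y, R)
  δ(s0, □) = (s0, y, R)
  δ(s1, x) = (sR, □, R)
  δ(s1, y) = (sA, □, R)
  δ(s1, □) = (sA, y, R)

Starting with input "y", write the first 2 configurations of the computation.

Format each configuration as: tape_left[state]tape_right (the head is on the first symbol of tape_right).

Transitions applied:
Step 1: δ(s0, y) = (sR, y, R)

The first 2 configurations are:
[s0]y ⊢ y[sR]□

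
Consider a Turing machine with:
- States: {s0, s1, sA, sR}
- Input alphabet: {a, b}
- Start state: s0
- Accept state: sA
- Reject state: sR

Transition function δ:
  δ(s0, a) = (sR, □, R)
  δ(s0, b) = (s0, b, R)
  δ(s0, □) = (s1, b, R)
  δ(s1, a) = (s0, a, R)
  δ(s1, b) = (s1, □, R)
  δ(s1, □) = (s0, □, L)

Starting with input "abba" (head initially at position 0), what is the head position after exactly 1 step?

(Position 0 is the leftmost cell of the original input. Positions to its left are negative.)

Execution trace (head position shown):
Step 0: [s0]abba  (head at position 0)
Step 1: move right → □[sR]bba  (head at position 1)

After 1 step, the head is at position 1.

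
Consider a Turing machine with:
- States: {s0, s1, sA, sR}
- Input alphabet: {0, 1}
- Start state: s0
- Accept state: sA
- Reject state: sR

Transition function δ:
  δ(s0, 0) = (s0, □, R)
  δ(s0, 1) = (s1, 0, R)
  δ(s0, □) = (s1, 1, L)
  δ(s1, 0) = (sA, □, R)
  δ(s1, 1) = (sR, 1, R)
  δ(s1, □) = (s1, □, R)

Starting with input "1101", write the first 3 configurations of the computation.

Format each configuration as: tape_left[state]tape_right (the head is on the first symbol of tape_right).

Transitions applied:
Step 1: δ(s0, 1) = (s1, 0, R)
Step 2: δ(s1, 1) = (sR, 1, R)

The first 3 configurations are:
[s0]1101 ⊢ 0[s1]101 ⊢ 01[sR]01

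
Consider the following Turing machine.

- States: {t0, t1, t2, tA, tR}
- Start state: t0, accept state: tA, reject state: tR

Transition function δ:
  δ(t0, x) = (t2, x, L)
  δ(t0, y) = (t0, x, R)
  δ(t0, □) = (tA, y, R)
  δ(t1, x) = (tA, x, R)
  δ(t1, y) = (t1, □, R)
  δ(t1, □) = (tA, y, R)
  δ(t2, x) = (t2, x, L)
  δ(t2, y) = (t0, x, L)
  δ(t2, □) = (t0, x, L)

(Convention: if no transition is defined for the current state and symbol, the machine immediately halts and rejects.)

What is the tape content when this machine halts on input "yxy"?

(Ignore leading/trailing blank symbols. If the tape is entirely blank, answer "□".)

Execution trace:
Initial: [t0]yxy
Step 1: δ(t0, y) = (t0, x, R) → x[t0]xy
Step 2: δ(t0, x) = (t2, x, L) → [t2]xxy
Step 3: δ(t2, x) = (t2, x, L) → [t2]□xxy
Step 4: δ(t2, □) = (t0, x, L) → [t0]□xxxy
Step 5: δ(t0, □) = (tA, y, R) → y[tA]xxxy

The machine reaches the accept state tA and halts.

Final tape (ignoring leading/trailing blanks): yxxxy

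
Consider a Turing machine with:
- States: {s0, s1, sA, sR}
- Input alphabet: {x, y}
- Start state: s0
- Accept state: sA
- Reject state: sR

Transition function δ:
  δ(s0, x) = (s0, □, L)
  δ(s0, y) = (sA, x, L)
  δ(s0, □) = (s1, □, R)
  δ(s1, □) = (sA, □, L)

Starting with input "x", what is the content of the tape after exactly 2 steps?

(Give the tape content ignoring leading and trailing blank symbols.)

Execution trace:
Initial: [s0]x
Step 1: δ(s0, x) = (s0, □, L) → [s0]□□
Step 2: δ(s0, □) = (s1, □, R) → □[s1]□

After 2 steps, the tape (ignoring leading/trailing blanks) is: □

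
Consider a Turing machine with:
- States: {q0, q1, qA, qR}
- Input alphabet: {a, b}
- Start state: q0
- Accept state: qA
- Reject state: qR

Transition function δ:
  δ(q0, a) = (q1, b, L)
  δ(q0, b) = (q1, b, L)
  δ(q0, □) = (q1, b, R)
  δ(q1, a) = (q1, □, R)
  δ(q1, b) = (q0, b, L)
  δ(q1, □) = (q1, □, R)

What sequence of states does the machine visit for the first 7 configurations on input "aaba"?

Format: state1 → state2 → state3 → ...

Execution trace:
Initial: [q0]aaba
Step 1: δ(q0, a) = (q1, b, L) → [q1]□baba
Step 2: δ(q1, □) = (q1, □, R) → □[q1]baba
Step 3: δ(q1, b) = (q0, b, L) → [q0]□baba
Step 4: δ(q0, □) = (q1, b, R) → b[q1]baba
Step 5: δ(q1, b) = (q0, b, L) → [q0]bbaba
Step 6: δ(q0, b) = (q1, b, L) → [q1]□bbaba

State sequence: q0 → q1 → q1 → q0 → q1 → q0 → q1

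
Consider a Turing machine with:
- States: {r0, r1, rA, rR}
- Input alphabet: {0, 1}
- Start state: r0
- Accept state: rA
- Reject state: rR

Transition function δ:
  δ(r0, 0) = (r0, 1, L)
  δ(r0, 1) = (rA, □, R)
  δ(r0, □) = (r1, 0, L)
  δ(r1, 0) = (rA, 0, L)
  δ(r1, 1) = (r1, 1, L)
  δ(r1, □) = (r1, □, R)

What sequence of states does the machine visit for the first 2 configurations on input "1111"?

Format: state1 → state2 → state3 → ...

Execution trace:
Initial: [r0]1111
Step 1: δ(r0, 1) = (rA, □, R) → □[rA]111

The machine reaches the accept state rA and halts.

State sequence: r0 → rA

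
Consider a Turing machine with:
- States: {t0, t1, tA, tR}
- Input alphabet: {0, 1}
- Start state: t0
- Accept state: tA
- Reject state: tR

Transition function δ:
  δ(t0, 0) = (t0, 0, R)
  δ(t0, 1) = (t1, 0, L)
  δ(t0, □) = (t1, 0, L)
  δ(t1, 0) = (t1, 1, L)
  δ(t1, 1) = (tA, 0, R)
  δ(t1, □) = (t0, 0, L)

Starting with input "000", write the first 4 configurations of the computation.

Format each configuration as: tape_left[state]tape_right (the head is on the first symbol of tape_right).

Transitions applied:
Step 1: δ(t0, 0) = (t0, 0, R)
Step 2: δ(t0, 0) = (t0, 0, R)
Step 3: δ(t0, 0) = (t0, 0, R)

The first 4 configurations are:
[t0]000 ⊢ 0[t0]00 ⊢ 00[t0]0 ⊢ 000[t0]□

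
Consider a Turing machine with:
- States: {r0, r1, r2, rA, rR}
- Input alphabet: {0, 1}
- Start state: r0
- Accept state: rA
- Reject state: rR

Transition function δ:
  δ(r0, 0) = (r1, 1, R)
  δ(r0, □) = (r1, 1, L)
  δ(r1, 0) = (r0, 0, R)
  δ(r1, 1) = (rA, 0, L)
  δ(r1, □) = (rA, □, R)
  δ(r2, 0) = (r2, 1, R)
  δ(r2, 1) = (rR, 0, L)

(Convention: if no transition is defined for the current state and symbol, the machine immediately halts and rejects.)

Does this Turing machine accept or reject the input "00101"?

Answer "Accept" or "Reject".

Execution trace:
Initial: [r0]00101
Step 1: δ(r0, 0) = (r1, 1, R) → 1[r1]0101
Step 2: δ(r1, 0) = (r0, 0, R) → 10[r0]101

No transition is defined for δ(r0, 1). By convention the machine halts and rejects.

Answer: Reject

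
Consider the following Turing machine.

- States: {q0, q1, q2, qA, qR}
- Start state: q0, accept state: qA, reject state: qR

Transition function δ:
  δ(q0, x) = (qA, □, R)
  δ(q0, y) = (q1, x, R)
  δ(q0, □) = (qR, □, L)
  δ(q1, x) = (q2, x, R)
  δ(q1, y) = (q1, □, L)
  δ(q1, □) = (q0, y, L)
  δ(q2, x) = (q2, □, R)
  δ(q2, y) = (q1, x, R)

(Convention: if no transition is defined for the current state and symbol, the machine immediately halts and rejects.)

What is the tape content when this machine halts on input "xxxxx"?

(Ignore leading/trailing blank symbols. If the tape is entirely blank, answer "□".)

Execution trace:
Initial: [q0]xxxxx
Step 1: δ(q0, x) = (qA, □, R) → □[qA]xxxx

The machine reaches the accept state qA and halts.

Final tape (ignoring leading/trailing blanks): xxxx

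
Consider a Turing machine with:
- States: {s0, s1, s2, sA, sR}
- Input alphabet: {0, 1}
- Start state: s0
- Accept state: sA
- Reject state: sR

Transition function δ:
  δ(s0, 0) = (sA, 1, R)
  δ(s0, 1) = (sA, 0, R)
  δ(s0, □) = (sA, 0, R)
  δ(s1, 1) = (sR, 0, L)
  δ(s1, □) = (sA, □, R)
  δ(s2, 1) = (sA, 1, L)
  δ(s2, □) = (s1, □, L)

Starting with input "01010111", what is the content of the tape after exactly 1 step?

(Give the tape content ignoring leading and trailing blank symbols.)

Execution trace:
Initial: [s0]01010111
Step 1: δ(s0, 0) = (sA, 1, R) → 1[sA]1010111

The machine reaches the accept state sA and halts.

After 1 step, the tape (ignoring leading/trailing blanks) is: 11010111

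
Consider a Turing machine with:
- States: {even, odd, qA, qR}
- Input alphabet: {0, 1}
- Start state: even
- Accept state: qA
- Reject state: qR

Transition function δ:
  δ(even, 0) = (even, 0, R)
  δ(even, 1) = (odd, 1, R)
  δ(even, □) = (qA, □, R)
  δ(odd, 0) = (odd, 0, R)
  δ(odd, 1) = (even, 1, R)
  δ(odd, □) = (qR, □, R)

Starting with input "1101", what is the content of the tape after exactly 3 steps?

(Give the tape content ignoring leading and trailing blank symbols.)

Execution trace:
Initial: [even]1101
Step 1: δ(even, 1) = (odd, 1, R) → 1[odd]101
Step 2: δ(odd, 1) = (even, 1, R) → 11[even]01
Step 3: δ(even, 0) = (even, 0, R) → 110[even]1

After 3 steps, the tape (ignoring leading/trailing blanks) is: 1101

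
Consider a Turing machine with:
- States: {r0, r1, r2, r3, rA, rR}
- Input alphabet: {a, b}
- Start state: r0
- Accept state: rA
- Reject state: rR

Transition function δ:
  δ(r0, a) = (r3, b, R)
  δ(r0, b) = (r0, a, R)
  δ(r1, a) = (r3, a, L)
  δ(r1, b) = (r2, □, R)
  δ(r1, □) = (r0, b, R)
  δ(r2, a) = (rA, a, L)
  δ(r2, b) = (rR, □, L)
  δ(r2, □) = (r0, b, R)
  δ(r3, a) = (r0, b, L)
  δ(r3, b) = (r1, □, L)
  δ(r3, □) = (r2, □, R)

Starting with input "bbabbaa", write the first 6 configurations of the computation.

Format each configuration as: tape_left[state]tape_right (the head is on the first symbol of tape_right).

Transitions applied:
Step 1: δ(r0, b) = (r0, a, R)
Step 2: δ(r0, b) = (r0, a, R)
Step 3: δ(r0, a) = (r3, b, R)
Step 4: δ(r3, b) = (r1, □, L)
Step 5: δ(r1, b) = (r2, □, R)

The first 6 configurations are:
[r0]bbabbaa ⊢ a[r0]babbaa ⊢ aa[r0]abbaa ⊢ aab[r3]bbaa ⊢ aa[r1]b□baa ⊢ aa□[r2]□baa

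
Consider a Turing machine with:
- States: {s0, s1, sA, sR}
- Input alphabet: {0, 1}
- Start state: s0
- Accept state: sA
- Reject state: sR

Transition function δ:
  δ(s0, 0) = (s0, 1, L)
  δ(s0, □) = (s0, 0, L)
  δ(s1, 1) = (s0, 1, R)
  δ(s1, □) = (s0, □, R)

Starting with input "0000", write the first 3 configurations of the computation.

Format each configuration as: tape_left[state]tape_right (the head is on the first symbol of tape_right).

Transitions applied:
Step 1: δ(s0, 0) = (s0, 1, L)
Step 2: δ(s0, □) = (s0, 0, L)

The first 3 configurations are:
[s0]0000 ⊢ [s0]□1000 ⊢ [s0]□01000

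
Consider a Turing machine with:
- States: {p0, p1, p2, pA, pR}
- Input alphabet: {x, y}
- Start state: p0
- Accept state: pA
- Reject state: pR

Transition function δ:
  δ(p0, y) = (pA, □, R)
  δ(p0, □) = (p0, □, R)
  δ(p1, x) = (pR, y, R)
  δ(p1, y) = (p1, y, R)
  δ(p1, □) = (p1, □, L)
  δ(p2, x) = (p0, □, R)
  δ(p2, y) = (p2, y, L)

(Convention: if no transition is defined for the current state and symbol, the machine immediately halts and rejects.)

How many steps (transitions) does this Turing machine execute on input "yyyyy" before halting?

Execution trace:
Initial: [p0]yyyyy
Step 1: δ(p0, y) = (pA, □, R) → □[pA]yyyy

The machine reaches the accept state pA and halts.

The machine executed 1 step before halting.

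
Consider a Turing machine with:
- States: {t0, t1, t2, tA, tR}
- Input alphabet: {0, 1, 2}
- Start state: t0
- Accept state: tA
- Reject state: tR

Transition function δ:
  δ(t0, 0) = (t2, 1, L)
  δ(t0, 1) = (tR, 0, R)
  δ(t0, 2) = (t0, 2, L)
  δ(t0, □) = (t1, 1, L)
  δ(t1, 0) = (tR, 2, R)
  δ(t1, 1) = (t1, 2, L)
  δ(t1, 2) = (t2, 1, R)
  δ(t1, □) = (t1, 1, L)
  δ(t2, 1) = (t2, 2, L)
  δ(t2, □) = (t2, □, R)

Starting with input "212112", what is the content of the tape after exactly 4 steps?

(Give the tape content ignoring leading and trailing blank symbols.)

Execution trace:
Initial: [t0]212112
Step 1: δ(t0, 2) = (t0, 2, L) → [t0]□212112
Step 2: δ(t0, □) = (t1, 1, L) → [t1]□1212112
Step 3: δ(t1, □) = (t1, 1, L) → [t1]□11212112
Step 4: δ(t1, □) = (t1, 1, L) → [t1]□111212112

After 4 steps, the tape (ignoring leading/trailing blanks) is: 111212112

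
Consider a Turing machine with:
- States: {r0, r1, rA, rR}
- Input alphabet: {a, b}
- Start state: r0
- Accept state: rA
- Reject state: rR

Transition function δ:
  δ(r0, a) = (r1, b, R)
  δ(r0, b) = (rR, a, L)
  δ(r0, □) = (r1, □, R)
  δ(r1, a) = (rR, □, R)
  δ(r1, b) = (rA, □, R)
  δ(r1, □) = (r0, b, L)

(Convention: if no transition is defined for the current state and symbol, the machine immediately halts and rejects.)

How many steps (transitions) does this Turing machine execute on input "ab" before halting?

Execution trace:
Initial: [r0]ab
Step 1: δ(r0, a) = (r1, b, R) → b[r1]b
Step 2: δ(r1, b) = (rA, □, R) → b□[rA]□

The machine reaches the accept state rA and halts.

The machine executed 2 steps before halting.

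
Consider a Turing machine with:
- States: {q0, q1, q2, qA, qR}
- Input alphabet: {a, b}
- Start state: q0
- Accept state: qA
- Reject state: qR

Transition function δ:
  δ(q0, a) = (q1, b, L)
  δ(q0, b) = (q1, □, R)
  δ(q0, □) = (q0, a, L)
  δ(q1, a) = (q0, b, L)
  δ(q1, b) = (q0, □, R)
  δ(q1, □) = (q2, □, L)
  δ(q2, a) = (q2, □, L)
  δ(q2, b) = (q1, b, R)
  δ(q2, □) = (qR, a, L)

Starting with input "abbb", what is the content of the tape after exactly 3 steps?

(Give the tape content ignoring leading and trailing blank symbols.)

Execution trace:
Initial: [q0]abbb
Step 1: δ(q0, a) = (q1, b, L) → [q1]□bbbb
Step 2: δ(q1, □) = (q2, □, L) → [q2]□□bbbb
Step 3: δ(q2, □) = (qR, a, L) → [qR]□a□bbbb

The machine reaches the reject state qR and halts.

After 3 steps, the tape (ignoring leading/trailing blanks) is: a□bbbb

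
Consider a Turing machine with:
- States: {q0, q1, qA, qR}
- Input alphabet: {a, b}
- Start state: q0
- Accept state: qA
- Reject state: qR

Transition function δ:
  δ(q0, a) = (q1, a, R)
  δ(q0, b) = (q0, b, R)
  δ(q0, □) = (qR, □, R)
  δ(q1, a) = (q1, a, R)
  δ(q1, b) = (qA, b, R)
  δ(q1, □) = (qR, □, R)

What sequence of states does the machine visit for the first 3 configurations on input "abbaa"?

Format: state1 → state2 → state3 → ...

Execution trace:
Initial: [q0]abbaa
Step 1: δ(q0, a) = (q1, a, R) → a[q1]bbaa
Step 2: δ(q1, b) = (qA, b, R) → ab[qA]baa

The machine reaches the accept state qA and halts.

State sequence: q0 → q1 → qA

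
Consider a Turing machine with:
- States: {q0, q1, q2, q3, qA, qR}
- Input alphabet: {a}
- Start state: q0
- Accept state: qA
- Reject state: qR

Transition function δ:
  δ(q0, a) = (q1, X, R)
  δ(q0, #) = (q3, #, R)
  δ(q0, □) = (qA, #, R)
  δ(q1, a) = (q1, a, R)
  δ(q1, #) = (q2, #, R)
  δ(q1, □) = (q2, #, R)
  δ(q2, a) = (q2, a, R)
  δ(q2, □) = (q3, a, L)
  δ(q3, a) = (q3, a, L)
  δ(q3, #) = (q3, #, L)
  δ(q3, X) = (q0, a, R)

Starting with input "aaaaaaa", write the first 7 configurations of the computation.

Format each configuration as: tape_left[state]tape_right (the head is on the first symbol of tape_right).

Transitions applied:
Step 1: δ(q0, a) = (q1, X, R)
Step 2: δ(q1, a) = (q1, a, R)
Step 3: δ(q1, a) = (q1, a, R)
Step 4: δ(q1, a) = (q1, a, R)
Step 5: δ(q1, a) = (q1, a, R)
Step 6: δ(q1, a) = (q1, a, R)

The first 7 configurations are:
[q0]aaaaaaa ⊢ X[q1]aaaaaa ⊢ Xa[q1]aaaaa ⊢ Xaa[q1]aaaa ⊢ Xaaa[q1]aaa ⊢ Xaaaa[q1]aa ⊢ Xaaaaa[q1]a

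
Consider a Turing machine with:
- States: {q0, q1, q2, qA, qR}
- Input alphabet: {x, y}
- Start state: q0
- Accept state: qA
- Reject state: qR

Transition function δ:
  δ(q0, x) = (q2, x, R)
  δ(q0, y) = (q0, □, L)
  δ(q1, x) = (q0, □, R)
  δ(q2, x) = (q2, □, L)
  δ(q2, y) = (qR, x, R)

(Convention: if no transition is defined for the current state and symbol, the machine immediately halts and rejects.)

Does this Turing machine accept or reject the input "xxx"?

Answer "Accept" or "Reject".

Execution trace:
Initial: [q0]xxx
Step 1: δ(q0, x) = (q2, x, R) → x[q2]xx
Step 2: δ(q2, x) = (q2, □, L) → [q2]x□x
Step 3: δ(q2, x) = (q2, □, L) → [q2]□□□x

No transition is defined for δ(q2, □). By convention the machine halts and rejects.

Answer: Reject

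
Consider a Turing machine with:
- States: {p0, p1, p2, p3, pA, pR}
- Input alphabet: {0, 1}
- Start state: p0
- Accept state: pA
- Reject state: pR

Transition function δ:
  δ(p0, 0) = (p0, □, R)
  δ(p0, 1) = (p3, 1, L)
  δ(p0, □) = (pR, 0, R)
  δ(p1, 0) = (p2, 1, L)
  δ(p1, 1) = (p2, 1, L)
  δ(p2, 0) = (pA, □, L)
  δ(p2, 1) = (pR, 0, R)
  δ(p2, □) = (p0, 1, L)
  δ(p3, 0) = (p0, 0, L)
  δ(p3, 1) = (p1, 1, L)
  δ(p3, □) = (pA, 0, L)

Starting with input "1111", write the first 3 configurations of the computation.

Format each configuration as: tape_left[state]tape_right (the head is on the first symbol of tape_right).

Transitions applied:
Step 1: δ(p0, 1) = (p3, 1, L)
Step 2: δ(p3, □) = (pA, 0, L)

The first 3 configurations are:
[p0]1111 ⊢ [p3]□1111 ⊢ [pA]□01111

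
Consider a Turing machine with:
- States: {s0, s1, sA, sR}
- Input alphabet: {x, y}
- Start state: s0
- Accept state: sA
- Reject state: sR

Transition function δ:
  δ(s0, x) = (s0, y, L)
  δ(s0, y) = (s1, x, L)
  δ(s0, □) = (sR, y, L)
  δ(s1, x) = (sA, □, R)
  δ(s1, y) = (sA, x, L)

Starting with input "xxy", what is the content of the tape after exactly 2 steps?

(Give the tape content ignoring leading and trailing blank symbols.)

Execution trace:
Initial: [s0]xxy
Step 1: δ(s0, x) = (s0, y, L) → [s0]□yxy
Step 2: δ(s0, □) = (sR, y, L) → [sR]□yyxy

The machine reaches the reject state sR and halts.

After 2 steps, the tape (ignoring leading/trailing blanks) is: yyxy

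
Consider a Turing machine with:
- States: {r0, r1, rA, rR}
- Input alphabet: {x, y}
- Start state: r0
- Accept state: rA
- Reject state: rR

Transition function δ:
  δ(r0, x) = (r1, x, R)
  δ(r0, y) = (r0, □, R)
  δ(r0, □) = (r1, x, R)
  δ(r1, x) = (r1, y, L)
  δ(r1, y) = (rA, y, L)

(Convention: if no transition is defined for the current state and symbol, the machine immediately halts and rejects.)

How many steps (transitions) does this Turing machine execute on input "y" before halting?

Execution trace:
Initial: [r0]y
Step 1: δ(r0, y) = (r0, □, R) → □[r0]□
Step 2: δ(r0, □) = (r1, x, R) → □x[r1]□

No transition is defined for δ(r1, □). By convention the machine halts and rejects.

The machine executed 2 steps before halting.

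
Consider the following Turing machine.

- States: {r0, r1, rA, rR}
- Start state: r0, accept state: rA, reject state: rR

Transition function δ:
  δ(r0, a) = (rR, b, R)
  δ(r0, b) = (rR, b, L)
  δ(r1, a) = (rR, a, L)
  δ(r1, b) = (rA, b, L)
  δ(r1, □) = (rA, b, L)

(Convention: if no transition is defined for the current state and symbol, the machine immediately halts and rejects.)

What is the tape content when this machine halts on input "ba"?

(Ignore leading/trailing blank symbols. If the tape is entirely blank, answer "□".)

Execution trace:
Initial: [r0]ba
Step 1: δ(r0, b) = (rR, b, L) → [rR]□ba

The machine reaches the reject state rR and halts.

Final tape (ignoring leading/trailing blanks): ba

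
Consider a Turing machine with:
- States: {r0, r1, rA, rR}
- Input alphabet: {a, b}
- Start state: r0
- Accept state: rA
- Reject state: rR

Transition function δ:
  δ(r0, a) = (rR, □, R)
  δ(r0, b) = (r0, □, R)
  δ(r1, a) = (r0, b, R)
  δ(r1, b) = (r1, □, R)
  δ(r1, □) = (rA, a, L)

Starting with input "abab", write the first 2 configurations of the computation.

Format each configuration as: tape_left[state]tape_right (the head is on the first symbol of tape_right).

Transitions applied:
Step 1: δ(r0, a) = (rR, □, R)

The first 2 configurations are:
[r0]abab ⊢ □[rR]bab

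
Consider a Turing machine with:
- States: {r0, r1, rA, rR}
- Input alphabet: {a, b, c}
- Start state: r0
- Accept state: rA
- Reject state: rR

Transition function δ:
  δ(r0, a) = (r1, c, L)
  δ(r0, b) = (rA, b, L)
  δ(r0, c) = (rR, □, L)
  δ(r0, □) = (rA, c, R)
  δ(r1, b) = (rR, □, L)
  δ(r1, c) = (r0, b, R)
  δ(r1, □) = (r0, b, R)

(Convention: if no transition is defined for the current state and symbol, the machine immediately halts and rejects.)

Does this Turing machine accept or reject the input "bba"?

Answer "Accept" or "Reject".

Execution trace:
Initial: [r0]bba
Step 1: δ(r0, b) = (rA, b, L) → [rA]□bba

The machine reaches the accept state rA and halts.

Answer: Accept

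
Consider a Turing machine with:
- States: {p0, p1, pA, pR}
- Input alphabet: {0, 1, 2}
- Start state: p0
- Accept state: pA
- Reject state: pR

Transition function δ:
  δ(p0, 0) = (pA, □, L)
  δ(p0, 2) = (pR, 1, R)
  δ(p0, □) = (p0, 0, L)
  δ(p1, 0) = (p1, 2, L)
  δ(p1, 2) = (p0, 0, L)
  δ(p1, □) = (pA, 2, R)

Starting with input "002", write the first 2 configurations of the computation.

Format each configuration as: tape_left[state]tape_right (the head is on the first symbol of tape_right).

Transitions applied:
Step 1: δ(p0, 0) = (pA, □, L)

The first 2 configurations are:
[p0]002 ⊢ [pA]□□02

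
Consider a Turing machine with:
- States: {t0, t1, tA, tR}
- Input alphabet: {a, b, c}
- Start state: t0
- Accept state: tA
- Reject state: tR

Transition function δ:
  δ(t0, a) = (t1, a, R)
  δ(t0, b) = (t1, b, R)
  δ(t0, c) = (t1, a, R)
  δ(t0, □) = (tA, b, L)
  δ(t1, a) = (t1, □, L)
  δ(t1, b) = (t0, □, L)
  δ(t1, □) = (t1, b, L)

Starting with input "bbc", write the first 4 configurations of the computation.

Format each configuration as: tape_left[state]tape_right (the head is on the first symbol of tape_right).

Transitions applied:
Step 1: δ(t0, b) = (t1, b, R)
Step 2: δ(t1, b) = (t0, □, L)
Step 3: δ(t0, b) = (t1, b, R)

The first 4 configurations are:
[t0]bbc ⊢ b[t1]bc ⊢ [t0]b□c ⊢ b[t1]□c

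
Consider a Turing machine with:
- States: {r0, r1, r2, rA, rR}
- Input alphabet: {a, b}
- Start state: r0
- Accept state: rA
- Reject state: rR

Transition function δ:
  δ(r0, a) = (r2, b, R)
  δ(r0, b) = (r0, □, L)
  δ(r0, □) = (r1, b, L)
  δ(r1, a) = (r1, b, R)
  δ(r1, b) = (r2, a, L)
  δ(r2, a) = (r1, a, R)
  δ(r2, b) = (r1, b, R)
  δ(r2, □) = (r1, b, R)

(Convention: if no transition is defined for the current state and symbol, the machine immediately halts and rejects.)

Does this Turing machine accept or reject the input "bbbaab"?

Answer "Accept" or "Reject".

Execution trace:
Initial: [r0]bbbaab
Step 1: δ(r0, b) = (r0, □, L) → [r0]□□bbaab
Step 2: δ(r0, □) = (r1, b, L) → [r1]□b□bbaab

No transition is defined for δ(r1, □). By convention the machine halts and rejects.

Answer: Reject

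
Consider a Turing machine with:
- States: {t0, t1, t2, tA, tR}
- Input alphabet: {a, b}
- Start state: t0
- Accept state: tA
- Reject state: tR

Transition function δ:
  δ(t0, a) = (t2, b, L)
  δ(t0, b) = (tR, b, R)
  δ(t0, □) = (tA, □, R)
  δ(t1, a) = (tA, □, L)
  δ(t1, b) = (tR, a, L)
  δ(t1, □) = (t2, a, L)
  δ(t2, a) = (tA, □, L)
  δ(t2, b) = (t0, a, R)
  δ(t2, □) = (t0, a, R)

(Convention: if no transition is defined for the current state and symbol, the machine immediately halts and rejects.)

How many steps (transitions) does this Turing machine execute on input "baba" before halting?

Execution trace:
Initial: [t0]baba
Step 1: δ(t0, b) = (tR, b, R) → b[tR]aba

The machine reaches the reject state tR and halts.

The machine executed 1 step before halting.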